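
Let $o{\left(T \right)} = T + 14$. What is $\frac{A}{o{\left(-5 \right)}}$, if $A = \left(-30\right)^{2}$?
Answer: $100$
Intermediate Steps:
$o{\left(T \right)} = 14 + T$
$A = 900$
$\frac{A}{o{\left(-5 \right)}} = \frac{900}{14 - 5} = \frac{900}{9} = 900 \cdot \frac{1}{9} = 100$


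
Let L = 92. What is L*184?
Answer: 16928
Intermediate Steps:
L*184 = 92*184 = 16928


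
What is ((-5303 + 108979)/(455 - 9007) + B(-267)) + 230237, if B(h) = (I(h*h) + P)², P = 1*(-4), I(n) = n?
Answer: 10864848739837/2138 ≈ 5.0818e+9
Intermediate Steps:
P = -4
B(h) = (-4 + h²)² (B(h) = (h*h - 4)² = (h² - 4)² = (-4 + h²)²)
((-5303 + 108979)/(455 - 9007) + B(-267)) + 230237 = ((-5303 + 108979)/(455 - 9007) + (-4 + (-267)²)²) + 230237 = (103676/(-8552) + (-4 + 71289)²) + 230237 = (103676*(-1/8552) + 71285²) + 230237 = (-25919/2138 + 5081551225) + 230237 = 10864356493131/2138 + 230237 = 10864848739837/2138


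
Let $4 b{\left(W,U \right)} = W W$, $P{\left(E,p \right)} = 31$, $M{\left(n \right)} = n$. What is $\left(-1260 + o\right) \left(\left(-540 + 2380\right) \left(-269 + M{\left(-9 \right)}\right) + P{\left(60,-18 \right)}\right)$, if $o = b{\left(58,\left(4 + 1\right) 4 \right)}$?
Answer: $214313891$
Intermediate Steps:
$b{\left(W,U \right)} = \frac{W^{2}}{4}$ ($b{\left(W,U \right)} = \frac{W W}{4} = \frac{W^{2}}{4}$)
$o = 841$ ($o = \frac{58^{2}}{4} = \frac{1}{4} \cdot 3364 = 841$)
$\left(-1260 + o\right) \left(\left(-540 + 2380\right) \left(-269 + M{\left(-9 \right)}\right) + P{\left(60,-18 \right)}\right) = \left(-1260 + 841\right) \left(\left(-540 + 2380\right) \left(-269 - 9\right) + 31\right) = - 419 \left(1840 \left(-278\right) + 31\right) = - 419 \left(-511520 + 31\right) = \left(-419\right) \left(-511489\right) = 214313891$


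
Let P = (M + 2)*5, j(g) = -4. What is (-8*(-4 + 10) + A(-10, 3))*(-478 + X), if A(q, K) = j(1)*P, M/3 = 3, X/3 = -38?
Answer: 158656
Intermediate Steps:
X = -114 (X = 3*(-38) = -114)
M = 9 (M = 3*3 = 9)
P = 55 (P = (9 + 2)*5 = 11*5 = 55)
A(q, K) = -220 (A(q, K) = -4*55 = -220)
(-8*(-4 + 10) + A(-10, 3))*(-478 + X) = (-8*(-4 + 10) - 220)*(-478 - 114) = (-8*6 - 220)*(-592) = (-48 - 220)*(-592) = -268*(-592) = 158656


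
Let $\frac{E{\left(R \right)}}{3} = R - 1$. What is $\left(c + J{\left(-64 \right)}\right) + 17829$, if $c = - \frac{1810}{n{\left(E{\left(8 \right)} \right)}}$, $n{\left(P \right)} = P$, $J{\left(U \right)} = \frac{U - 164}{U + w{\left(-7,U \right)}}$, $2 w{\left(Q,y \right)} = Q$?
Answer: $\frac{5590049}{315} \approx 17746.0$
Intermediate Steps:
$w{\left(Q,y \right)} = \frac{Q}{2}$
$J{\left(U \right)} = \frac{-164 + U}{- \frac{7}{2} + U}$ ($J{\left(U \right)} = \frac{U - 164}{U + \frac{1}{2} \left(-7\right)} = \frac{-164 + U}{U - \frac{7}{2}} = \frac{-164 + U}{- \frac{7}{2} + U}$)
$E{\left(R \right)} = -3 + 3 R$ ($E{\left(R \right)} = 3 \left(R - 1\right) = 3 \left(-1 + R\right) = -3 + 3 R$)
$c = - \frac{1810}{21}$ ($c = - \frac{1810}{-3 + 3 \cdot 8} = - \frac{1810}{-3 + 24} = - \frac{1810}{21} \approx -86.19$)
$\left(c + J{\left(-64 \right)}\right) + 17829 = \left(- \frac{1810}{21} + \frac{2 \left(-164 - 64\right)}{-7 + 2 \left(-64\right)}\right) + 17829 = \left(- \frac{1810}{21} + 2 \frac{1}{-7 - 128} \left(-228\right)\right) + 17829 = \left(- \frac{1810}{21} + 2 \frac{1}{-135} \left(-228\right)\right) + 17829 = \left(- \frac{1810}{21} + 2 \left(- \frac{1}{135}\right) \left(-228\right)\right) + 17829 = \left(- \frac{1810}{21} + \frac{152}{45}\right) + 17829 = - \frac{26086}{315} + 17829 = \frac{5590049}{315}$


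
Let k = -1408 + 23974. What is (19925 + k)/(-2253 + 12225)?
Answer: 42491/9972 ≈ 4.2610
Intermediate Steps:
k = 22566
(19925 + k)/(-2253 + 12225) = (19925 + 22566)/(-2253 + 12225) = 42491/9972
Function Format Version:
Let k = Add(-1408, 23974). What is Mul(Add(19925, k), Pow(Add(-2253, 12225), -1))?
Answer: Rational(42491, 9972) ≈ 4.2610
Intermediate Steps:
k = 22566
Mul(Add(19925, k), Pow(Add(-2253, 12225), -1)) = Mul(Add(19925, 22566), Pow(Add(-2253, 12225), -1)) = Mul(42491, Pow(9972, -1)) = Mul(42491, Rational(1, 9972)) = Rational(42491, 9972)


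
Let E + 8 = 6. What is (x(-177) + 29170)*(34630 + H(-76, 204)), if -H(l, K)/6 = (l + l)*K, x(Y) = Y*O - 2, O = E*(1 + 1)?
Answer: 6592975928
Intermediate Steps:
E = -2 (E = -8 + 6 = -2)
O = -4 (O = -2*(1 + 1) = -2*2 = -4)
x(Y) = -2 - 4*Y (x(Y) = Y*(-4) - 2 = -4*Y - 2 = -2 - 4*Y)
H(l, K) = -12*K*l (H(l, K) = -6*(l + l)*K = -6*2*l*K = -12*K*l)
(x(-177) + 29170)*(34630 + H(-76, 204)) = ((-2 - 4*(-177)) + 29170)*(34630 - 12*204*(-76)) = ((-2 + 708) + 29170)*(34630 + 186048) = (706 + 29170)*220678 = 29876*220678 = 6592975928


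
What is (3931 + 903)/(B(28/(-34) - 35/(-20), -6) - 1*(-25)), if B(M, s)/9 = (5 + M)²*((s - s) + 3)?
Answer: 22352416/4500643 ≈ 4.9665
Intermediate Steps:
B(M, s) = 27*(5 + M)² (B(M, s) = 9*((5 + M)²*((s - s) + 3)) = 9*((5 + M)²*(0 + 3)) = 9*((5 + M)²*3) = 9*(3*(5 + M)²) = 27*(5 + M)²)
(3931 + 903)/(B(28/(-34) - 35/(-20), -6) - 1*(-25)) = (3931 + 903)/(27*(5 + (28/(-34) - 35/(-20)))² - 1*(-25)) = 4834/(27*(5 + (28*(-1/34) - 35*(-1/20)))² + 25) = 4834/(27*(5 + (-14/17 + 7/4))² + 25) = 4834/(27*(5 + 63/68)² + 25) = 4834/(27*(403/68)² + 25) = 4834/(27*(162409/4624) + 25) = 4834/(4385043/4624 + 25) = 4834/(4500643/4624) = 4834*(4624/4500643) = 22352416/4500643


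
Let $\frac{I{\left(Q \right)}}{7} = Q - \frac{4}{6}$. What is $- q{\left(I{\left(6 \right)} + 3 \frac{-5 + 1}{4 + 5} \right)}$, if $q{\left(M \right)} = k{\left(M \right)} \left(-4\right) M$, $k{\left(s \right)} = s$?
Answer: $5184$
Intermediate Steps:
$I{\left(Q \right)} = - \frac{14}{3} + 7 Q$ ($I{\left(Q \right)} = 7 \left(Q - \frac{4}{6}\right) = 7 \left(Q - 4 \cdot \frac{1}{6}\right) = 7 \left(Q - \frac{2}{3}\right) = 7 \left(- \frac{2}{3} + Q\right) = - \frac{14}{3} + 7 Q$)
$q{\left(M \right)} = - 4 M^{2}$ ($q{\left(M \right)} = M \left(-4\right) M = - 4 M M = - 4 M^{2}$)
$- q{\left(I{\left(6 \right)} + 3 \frac{-5 + 1}{4 + 5} \right)} = - \left(-4\right) \left(\left(- \frac{14}{3} + 7 \cdot 6\right) + 3 \frac{-5 + 1}{4 + 5}\right)^{2} = - \left(-4\right) \left(\left(- \frac{14}{3} + 42\right) + 3 \left(- \frac{4}{9}\right)\right)^{2} = - \left(-4\right) \left(\frac{112}{3} + 3 \left(\left(-4\right) \frac{1}{9}\right)\right)^{2} = - \left(-4\right) \left(\frac{112}{3} + 3 \left(- \frac{4}{9}\right)\right)^{2} = - \left(-4\right) \left(\frac{112}{3} - \frac{4}{3}\right)^{2} = - \left(-4\right) 36^{2} = - \left(-4\right) 1296 = \left(-1\right) \left(-5184\right) = 5184$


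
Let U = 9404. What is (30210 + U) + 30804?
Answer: 70418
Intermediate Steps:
(30210 + U) + 30804 = (30210 + 9404) + 30804 = 39614 + 30804 = 70418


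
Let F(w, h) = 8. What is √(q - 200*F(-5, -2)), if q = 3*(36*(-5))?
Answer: 2*I*√535 ≈ 46.26*I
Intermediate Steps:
q = -540 (q = 3*(-180) = -540)
√(q - 200*F(-5, -2)) = √(-540 - 200*8) = √(-540 - 1600) = √(-2140) = 2*I*√535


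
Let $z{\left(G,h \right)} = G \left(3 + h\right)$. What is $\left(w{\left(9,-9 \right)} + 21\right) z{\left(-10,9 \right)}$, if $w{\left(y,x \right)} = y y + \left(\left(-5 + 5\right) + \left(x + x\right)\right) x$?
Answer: $-31680$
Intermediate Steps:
$w{\left(y,x \right)} = y^{2} + 2 x^{2}$ ($w{\left(y,x \right)} = y^{2} + \left(0 + 2 x\right) x = y^{2} + 2 x x = y^{2} + 2 x^{2}$)
$\left(w{\left(9,-9 \right)} + 21\right) z{\left(-10,9 \right)} = \left(\left(9^{2} + 2 \left(-9\right)^{2}\right) + 21\right) \left(- 10 \left(3 + 9\right)\right) = \left(\left(81 + 2 \cdot 81\right) + 21\right) \left(\left(-10\right) 12\right) = \left(\left(81 + 162\right) + 21\right) \left(-120\right) = \left(243 + 21\right) \left(-120\right) = 264 \left(-120\right) = -31680$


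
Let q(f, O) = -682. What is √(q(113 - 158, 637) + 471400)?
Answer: 3*√52302 ≈ 686.09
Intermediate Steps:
√(q(113 - 158, 637) + 471400) = √(-682 + 471400) = √470718 = 3*√52302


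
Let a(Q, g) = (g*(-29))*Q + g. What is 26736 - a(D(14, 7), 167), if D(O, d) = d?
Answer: 60470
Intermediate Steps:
a(Q, g) = g - 29*Q*g (a(Q, g) = (-29*g)*Q + g = -29*Q*g + g = g - 29*Q*g)
26736 - a(D(14, 7), 167) = 26736 - 167*(1 - 29*7) = 26736 - 167*(1 - 203) = 26736 - 167*(-202) = 26736 - 1*(-33734) = 26736 + 33734 = 60470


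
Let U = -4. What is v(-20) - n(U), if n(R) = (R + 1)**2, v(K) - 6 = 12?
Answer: 9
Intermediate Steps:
v(K) = 18 (v(K) = 6 + 12 = 18)
n(R) = (1 + R)**2
v(-20) - n(U) = 18 - (1 - 4)**2 = 18 - 1*(-3)**2 = 18 - 1*9 = 18 - 9 = 9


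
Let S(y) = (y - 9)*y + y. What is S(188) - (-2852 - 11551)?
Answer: 48243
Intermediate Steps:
S(y) = y + y*(-9 + y) (S(y) = (-9 + y)*y + y = y*(-9 + y) + y = y + y*(-9 + y))
S(188) - (-2852 - 11551) = 188*(-8 + 188) - (-2852 - 11551) = 188*180 - 1*(-14403) = 33840 + 14403 = 48243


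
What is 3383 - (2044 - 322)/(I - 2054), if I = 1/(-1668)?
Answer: 1656182465/489439 ≈ 3383.8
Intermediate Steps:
I = -1/1668 ≈ -0.00059952
3383 - (2044 - 322)/(I - 2054) = 3383 - (2044 - 322)/(-1/1668 - 2054) = 3383 - 1722/(-3426073/1668) = 3383 - 1722*(-1668)/3426073 = 3383 - 1*(-410328/489439) = 3383 + 410328/489439 = 1656182465/489439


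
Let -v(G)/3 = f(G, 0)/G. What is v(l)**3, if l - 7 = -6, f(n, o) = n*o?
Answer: 0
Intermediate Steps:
l = 1 (l = 7 - 6 = 1)
v(G) = 0 (v(G) = -3*G*0/G = -0/G = -3*0 = 0)
v(l)**3 = 0**3 = 0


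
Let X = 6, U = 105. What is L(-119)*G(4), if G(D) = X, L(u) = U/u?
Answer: -90/17 ≈ -5.2941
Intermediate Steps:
L(u) = 105/u
G(D) = 6
L(-119)*G(4) = (105/(-119))*6 = (105*(-1/119))*6 = -15/17*6 = -90/17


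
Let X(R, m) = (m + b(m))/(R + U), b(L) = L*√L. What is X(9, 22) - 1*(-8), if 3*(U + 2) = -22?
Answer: -58 - 66*√22 ≈ -367.57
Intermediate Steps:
b(L) = L^(3/2)
U = -28/3 (U = -2 + (⅓)*(-22) = -2 - 22/3 = -28/3 ≈ -9.3333)
X(R, m) = (m + m^(3/2))/(-28/3 + R) (X(R, m) = (m + m^(3/2))/(R - 28/3) = (m + m^(3/2))/(-28/3 + R))
X(9, 22) - 1*(-8) = 3*(22 + 22^(3/2))/(-28 + 3*9) - 1*(-8) = 3*(22 + 22*√22)/(-28 + 27) + 8 = 3*(22 + 22*√22)/(-1) + 8 = 3*(-1)*(22 + 22*√22) + 8 = (-66 - 66*√22) + 8 = -58 - 66*√22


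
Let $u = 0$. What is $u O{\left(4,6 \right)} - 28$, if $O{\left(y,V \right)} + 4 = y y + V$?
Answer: $-28$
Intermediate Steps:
$O{\left(y,V \right)} = -4 + V + y^{2}$ ($O{\left(y,V \right)} = -4 + \left(y y + V\right) = -4 + \left(y^{2} + V\right) = -4 + \left(V + y^{2}\right) = -4 + V + y^{2}$)
$u O{\left(4,6 \right)} - 28 = 0 \left(-4 + 6 + 4^{2}\right) - 28 = 0 \left(-4 + 6 + 16\right) - 28 = 0 \cdot 18 - 28 = 0 - 28 = -28$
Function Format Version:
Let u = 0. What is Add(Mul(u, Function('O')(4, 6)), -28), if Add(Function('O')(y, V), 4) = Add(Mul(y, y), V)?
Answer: -28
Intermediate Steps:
Function('O')(y, V) = Add(-4, V, Pow(y, 2)) (Function('O')(y, V) = Add(-4, Add(Mul(y, y), V)) = Add(-4, Add(Pow(y, 2), V)) = Add(-4, Add(V, Pow(y, 2))) = Add(-4, V, Pow(y, 2)))
Add(Mul(u, Function('O')(4, 6)), -28) = Add(Mul(0, Add(-4, 6, Pow(4, 2))), -28) = Add(Mul(0, Add(-4, 6, 16)), -28) = Add(Mul(0, 18), -28) = Add(0, -28) = -28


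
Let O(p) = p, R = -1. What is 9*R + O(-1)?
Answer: -10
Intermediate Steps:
9*R + O(-1) = 9*(-1) - 1 = -9 - 1 = -10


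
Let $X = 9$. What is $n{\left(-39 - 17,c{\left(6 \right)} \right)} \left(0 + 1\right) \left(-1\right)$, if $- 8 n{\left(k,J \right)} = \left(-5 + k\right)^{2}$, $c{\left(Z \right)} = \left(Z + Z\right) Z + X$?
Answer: $\frac{3721}{8} \approx 465.13$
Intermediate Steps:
$c{\left(Z \right)} = 9 + 2 Z^{2}$ ($c{\left(Z \right)} = \left(Z + Z\right) Z + 9 = 2 Z Z + 9 = 2 Z^{2} + 9 = 9 + 2 Z^{2}$)
$n{\left(k,J \right)} = - \frac{\left(-5 + k\right)^{2}}{8}$
$n{\left(-39 - 17,c{\left(6 \right)} \right)} \left(0 + 1\right) \left(-1\right) = - \frac{\left(-5 - 56\right)^{2}}{8} \left(0 + 1\right) \left(-1\right) = - \frac{\left(-5 - 56\right)^{2}}{8} \cdot 1 \left(-1\right) = - \frac{\left(-61\right)^{2}}{8} \left(-1\right) = \left(- \frac{1}{8}\right) 3721 \left(-1\right) = \left(- \frac{3721}{8}\right) \left(-1\right) = \frac{3721}{8}$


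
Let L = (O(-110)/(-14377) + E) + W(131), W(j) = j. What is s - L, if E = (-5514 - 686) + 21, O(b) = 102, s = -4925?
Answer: 16145473/14377 ≈ 1123.0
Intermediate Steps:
E = -6179 (E = -6200 + 21 = -6179)
L = -86952198/14377 (L = (102/(-14377) - 6179) + 131 = (102*(-1/14377) - 6179) + 131 = (-102/14377 - 6179) + 131 = -88835585/14377 + 131 = -86952198/14377 ≈ -6048.0)
s - L = -4925 - 1*(-86952198/14377) = -4925 + 86952198/14377 = 16145473/14377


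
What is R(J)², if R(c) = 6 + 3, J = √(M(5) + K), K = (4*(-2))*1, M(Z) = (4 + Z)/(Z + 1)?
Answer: 81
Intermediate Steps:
M(Z) = (4 + Z)/(1 + Z)
K = -8 (K = -8*1 = -8)
J = I*√26/2 (J = √((4 + 5)/(1 + 5) - 8) = √(9/6 - 8) = √((⅙)*9 - 8) = √(3/2 - 8) = √(-13/2) = I*√26/2 ≈ 2.5495*I)
R(c) = 9
R(J)² = 9² = 81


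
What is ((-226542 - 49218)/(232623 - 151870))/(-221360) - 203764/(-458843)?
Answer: 4139212123435/9320500842863 ≈ 0.44410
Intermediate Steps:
((-226542 - 49218)/(232623 - 151870))/(-221360) - 203764/(-458843) = -275760/80753*(-1/221360) - 203764*(-1/458843) = -275760*1/80753*(-1/221360) + 18524/41713 = -275760/80753*(-1/221360) + 18524/41713 = 3447/223443551 + 18524/41713 = 4139212123435/9320500842863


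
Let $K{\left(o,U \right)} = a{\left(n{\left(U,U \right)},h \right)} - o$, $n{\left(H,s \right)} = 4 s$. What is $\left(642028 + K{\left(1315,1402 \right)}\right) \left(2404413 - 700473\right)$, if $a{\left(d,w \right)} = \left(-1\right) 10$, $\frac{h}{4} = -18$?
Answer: $1091719469820$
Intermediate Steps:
$h = -72$ ($h = 4 \left(-18\right) = -72$)
$a{\left(d,w \right)} = -10$
$K{\left(o,U \right)} = -10 - o$
$\left(642028 + K{\left(1315,1402 \right)}\right) \left(2404413 - 700473\right) = \left(642028 - 1325\right) \left(2404413 - 700473\right) = \left(642028 - 1325\right) 1703940 = 640703 \cdot 1703940 = 1091719469820$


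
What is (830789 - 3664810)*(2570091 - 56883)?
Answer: -7122484249368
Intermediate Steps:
(830789 - 3664810)*(2570091 - 56883) = -2834021*2513208 = -7122484249368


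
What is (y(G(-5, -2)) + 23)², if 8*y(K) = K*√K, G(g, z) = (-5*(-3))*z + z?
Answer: 17 - 736*I*√2 ≈ 17.0 - 1040.9*I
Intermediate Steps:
G(g, z) = 16*z (G(g, z) = 15*z + z = 16*z)
y(K) = K^(3/2)/8 (y(K) = (K*√K)/8 = K^(3/2)/8)
(y(G(-5, -2)) + 23)² = ((16*(-2))^(3/2)/8 + 23)² = ((-32)^(3/2)/8 + 23)² = ((-128*I*√2)/8 + 23)² = (-16*I*√2 + 23)² = (23 - 16*I*√2)²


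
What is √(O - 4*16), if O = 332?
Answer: 2*√67 ≈ 16.371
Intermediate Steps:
√(O - 4*16) = √(332 - 4*16) = √(332 - 64) = √268 = 2*√67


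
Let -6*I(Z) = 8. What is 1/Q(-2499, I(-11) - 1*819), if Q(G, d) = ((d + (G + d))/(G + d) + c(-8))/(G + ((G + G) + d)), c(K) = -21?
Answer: 248472016/590097 ≈ 421.07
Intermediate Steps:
I(Z) = -4/3 (I(Z) = -⅙*8 = -4/3)
Q(G, d) = (-21 + (G + 2*d)/(G + d))/(d + 3*G) (Q(G, d) = ((d + (G + d))/(G + d) - 21)/(G + ((G + G) + d)) = ((G + 2*d)/(G + d) - 21)/(G + (2*G + d)) = ((G + 2*d)/(G + d) - 21)/(G + (d + 2*G)) = (-21 + (G + 2*d)/(G + d))/(d + 3*G))
1/Q(-2499, I(-11) - 1*819) = 1/((-20*(-2499) - 19*(-4/3 - 1*819))/((-4/3 - 1*819)² + 3*(-2499)² + 4*(-2499)*(-4/3 - 1*819))) = 1/((49980 - 19*(-4/3 - 819))/((-4/3 - 819)² + 3*6245001 + 4*(-2499)*(-4/3 - 819))) = 1/((49980 - 19*(-2461/3))/((-2461/3)² + 18735003 + 4*(-2499)*(-2461/3))) = 1/((49980 + 46759/3)/(6056521/9 + 18735003 + 8200052)) = 1/((196699/3)/(248472016/9)) = 1/((9/248472016)*(196699/3)) = 1/(590097/248472016) = 248472016/590097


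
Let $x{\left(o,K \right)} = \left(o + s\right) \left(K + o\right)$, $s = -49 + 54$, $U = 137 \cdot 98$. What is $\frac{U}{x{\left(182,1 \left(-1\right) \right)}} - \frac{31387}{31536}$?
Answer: $- \frac{638953453}{1067398992} \approx -0.59861$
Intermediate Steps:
$U = 13426$
$s = 5$
$x{\left(o,K \right)} = \left(5 + o\right) \left(K + o\right)$ ($x{\left(o,K \right)} = \left(o + 5\right) \left(K + o\right) = \left(5 + o\right) \left(K + o\right)$)
$\frac{U}{x{\left(182,1 \left(-1\right) \right)}} - \frac{31387}{31536} = \frac{13426}{182^{2} + 5 \cdot 1 \left(-1\right) + 5 \cdot 182 + 1 \left(-1\right) 182} - \frac{31387}{31536} = \frac{13426}{33124 + 5 \left(-1\right) + 910 - 182} - \frac{31387}{31536} = \frac{13426}{33124 - 5 + 910 - 182} - \frac{31387}{31536} = \frac{13426}{33847} - \frac{31387}{31536} = - \frac{638953453}{1067398992}$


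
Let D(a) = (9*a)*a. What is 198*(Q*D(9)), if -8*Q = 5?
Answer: -360855/4 ≈ -90214.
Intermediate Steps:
D(a) = 9*a²
Q = -5/8 (Q = -⅛*5 = -5/8 ≈ -0.62500)
198*(Q*D(9)) = 198*(-45*9²/8) = 198*(-45*81/8) = 198*(-5/8*729) = 198*(-3645/8) = -360855/4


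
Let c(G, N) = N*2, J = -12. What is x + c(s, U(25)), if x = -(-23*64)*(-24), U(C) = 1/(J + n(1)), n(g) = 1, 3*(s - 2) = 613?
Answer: -388610/11 ≈ -35328.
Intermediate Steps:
s = 619/3 (s = 2 + (1/3)*613 = 2 + 613/3 = 619/3 ≈ 206.33)
U(C) = -1/11 (U(C) = 1/(-12 + 1) = 1/(-11) = -1/11)
c(G, N) = 2*N
x = -35328 (x = -(-1472)*(-24) = -1*35328 = -35328)
x + c(s, U(25)) = -35328 + 2*(-1/11) = -35328 - 2/11 = -388610/11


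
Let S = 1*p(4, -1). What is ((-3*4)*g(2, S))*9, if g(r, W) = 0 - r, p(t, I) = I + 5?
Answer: 216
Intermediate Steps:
p(t, I) = 5 + I
S = 4 (S = 1*(5 - 1) = 1*4 = 4)
g(r, W) = -r
((-3*4)*g(2, S))*9 = ((-3*4)*(-1*2))*9 = -12*(-2)*9 = 24*9 = 216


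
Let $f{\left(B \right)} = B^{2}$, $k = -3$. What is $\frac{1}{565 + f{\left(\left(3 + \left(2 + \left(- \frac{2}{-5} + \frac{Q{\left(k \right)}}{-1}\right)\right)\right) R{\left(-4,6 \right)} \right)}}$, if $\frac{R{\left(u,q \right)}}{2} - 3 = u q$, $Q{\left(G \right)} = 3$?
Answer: $\frac{25}{268141} \approx 9.3234 \cdot 10^{-5}$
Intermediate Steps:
$R{\left(u,q \right)} = 6 + 2 q u$ ($R{\left(u,q \right)} = 6 + 2 u q = 6 + 2 q u$)
$\frac{1}{565 + f{\left(\left(3 + \left(2 + \left(- \frac{2}{-5} + \frac{Q{\left(k \right)}}{-1}\right)\right)\right) R{\left(-4,6 \right)} \right)}} = \frac{1}{565 + \left(\left(3 + \left(2 + \left(- \frac{2}{-5} + \frac{3}{-1}\right)\right)\right) \left(6 + 2 \cdot 6 \left(-4\right)\right)\right)^{2}} = \frac{1}{565 + \left(\left(3 + \left(2 + \left(\left(-2\right) \left(- \frac{1}{5}\right) + 3 \left(-1\right)\right)\right)\right) \left(6 - 48\right)\right)^{2}} = \frac{1}{565 + \left(\left(3 + \left(2 + \left(\frac{2}{5} - 3\right)\right)\right) \left(-42\right)\right)^{2}} = \frac{1}{565 + \left(\left(3 + \left(2 - \frac{13}{5}\right)\right) \left(-42\right)\right)^{2}} = \frac{1}{565 + \left(\left(3 - \frac{3}{5}\right) \left(-42\right)\right)^{2}} = \frac{1}{565 + \left(\frac{12}{5} \left(-42\right)\right)^{2}} = \frac{1}{565 + \left(- \frac{504}{5}\right)^{2}} = \frac{1}{565 + \frac{254016}{25}} = \frac{1}{\frac{268141}{25}} = \frac{25}{268141}$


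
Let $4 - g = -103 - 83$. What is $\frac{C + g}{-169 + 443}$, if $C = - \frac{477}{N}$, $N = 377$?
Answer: $\frac{71153}{103298} \approx 0.68881$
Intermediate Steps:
$C = - \frac{477}{377} \approx -1.2653$
$g = 190$ ($g = 4 - \left(-103 - 83\right) = 4 - -186 = 4 + 186 = 190$)
$\frac{C + g}{-169 + 443} = \frac{- \frac{477}{377} + 190}{-169 + 443} = \frac{71153}{377 \cdot 274} = \frac{71153}{377} \cdot \frac{1}{274} = \frac{71153}{103298}$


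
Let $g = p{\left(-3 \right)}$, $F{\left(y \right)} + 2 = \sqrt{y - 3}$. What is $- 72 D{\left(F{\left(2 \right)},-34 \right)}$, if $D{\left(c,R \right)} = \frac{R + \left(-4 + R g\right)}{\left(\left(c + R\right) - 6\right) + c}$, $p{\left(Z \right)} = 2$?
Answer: $- \frac{83952}{485} - \frac{3816 i}{485} \approx -173.1 - 7.868 i$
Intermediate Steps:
$F{\left(y \right)} = -2 + \sqrt{-3 + y}$ ($F{\left(y \right)} = -2 + \sqrt{y - 3} = -2 + \sqrt{-3 + y}$)
$g = 2$
$D{\left(c,R \right)} = \frac{-4 + 3 R}{-6 + R + 2 c}$ ($D{\left(c,R \right)} = \frac{R + \left(-4 + R 2\right)}{\left(\left(c + R\right) - 6\right) + c} = \frac{R + \left(-4 + 2 R\right)}{\left(\left(R + c\right) - 6\right) + c} = \frac{-4 + 3 R}{\left(-6 + R + c\right) + c} = \frac{-4 + 3 R}{-6 + R + 2 c}$)
$- 72 D{\left(F{\left(2 \right)},-34 \right)} = - 72 \frac{-4 + 3 \left(-34\right)}{-6 - 34 + 2 \left(-2 + \sqrt{-3 + 2}\right)} = - 72 \frac{-4 - 102}{-6 - 34 + 2 \left(-2 + \sqrt{-1}\right)} = - 72 \frac{1}{-6 - 34 + 2 \left(-2 + i\right)} \left(-106\right) = - 72 \frac{1}{-6 - 34 - \left(4 - 2 i\right)} \left(-106\right) = - 72 \frac{1}{-44 + 2 i} \left(-106\right) = - 72 \frac{-44 - 2 i}{1940} \left(-106\right) = - 72 \left(- \frac{53 \left(-44 - 2 i\right)}{970}\right) = \frac{1908 \left(-44 - 2 i\right)}{485}$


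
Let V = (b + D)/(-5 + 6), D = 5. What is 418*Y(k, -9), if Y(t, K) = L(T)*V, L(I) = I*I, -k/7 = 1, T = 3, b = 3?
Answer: 30096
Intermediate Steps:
k = -7 (k = -7*1 = -7)
V = 8 (V = (3 + 5)/(-5 + 6) = 8/1 = 8*1 = 8)
L(I) = I**2
Y(t, K) = 72 (Y(t, K) = 3**2*8 = 9*8 = 72)
418*Y(k, -9) = 418*72 = 30096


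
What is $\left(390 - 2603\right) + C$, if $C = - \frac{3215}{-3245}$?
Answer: $- \frac{1435594}{649} \approx -2212.0$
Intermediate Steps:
$C = \frac{643}{649}$ ($C = \left(-3215\right) \left(- \frac{1}{3245}\right) = \frac{643}{649} \approx 0.99076$)
$\left(390 - 2603\right) + C = \left(390 - 2603\right) + \frac{643}{649} = -2213 + \frac{643}{649} = - \frac{1435594}{649}$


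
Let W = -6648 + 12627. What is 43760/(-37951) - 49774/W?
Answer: -2150614114/226909029 ≈ -9.4779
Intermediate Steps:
W = 5979
43760/(-37951) - 49774/W = 43760/(-37951) - 49774/5979 = 43760*(-1/37951) - 49774*1/5979 = -43760/37951 - 49774/5979 = -2150614114/226909029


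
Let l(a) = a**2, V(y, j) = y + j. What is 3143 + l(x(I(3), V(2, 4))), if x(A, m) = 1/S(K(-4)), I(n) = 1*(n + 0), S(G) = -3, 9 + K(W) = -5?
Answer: 28288/9 ≈ 3143.1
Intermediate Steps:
K(W) = -14 (K(W) = -9 - 5 = -14)
V(y, j) = j + y
I(n) = n (I(n) = 1*n = n)
x(A, m) = -1/3 (x(A, m) = 1/(-3) = -1/3)
3143 + l(x(I(3), V(2, 4))) = 3143 + (-1/3)**2 = 3143 + 1/9 = 28288/9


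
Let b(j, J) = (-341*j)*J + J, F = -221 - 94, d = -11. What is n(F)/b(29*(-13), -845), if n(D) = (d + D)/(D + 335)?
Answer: 163/1086315100 ≈ 1.5005e-7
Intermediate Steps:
F = -315
b(j, J) = J - 341*J*j (b(j, J) = -341*J*j + J = J - 341*J*j)
n(D) = (-11 + D)/(335 + D) (n(D) = (-11 + D)/(D + 335) = (-11 + D)/(335 + D))
n(F)/b(29*(-13), -845) = ((-11 - 315)/(335 - 315))/((-845*(1 - 9889*(-13)))) = (-326/20)/((-845*(1 - 341*(-377)))) = ((1/20)*(-326))/((-845*(1 + 128557))) = -163/(10*((-845*128558))) = -163/10/(-108631510) = -163/10*(-1/108631510) = 163/1086315100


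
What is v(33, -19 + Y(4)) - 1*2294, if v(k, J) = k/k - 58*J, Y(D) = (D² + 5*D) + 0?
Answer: -3279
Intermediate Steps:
Y(D) = D² + 5*D
v(k, J) = 1 - 58*J
v(33, -19 + Y(4)) - 1*2294 = (1 - 58*(-19 + 4*(5 + 4))) - 1*2294 = (1 - 58*(-19 + 4*9)) - 2294 = (1 - 58*(-19 + 36)) - 2294 = (1 - 58*17) - 2294 = (1 - 986) - 2294 = -985 - 2294 = -3279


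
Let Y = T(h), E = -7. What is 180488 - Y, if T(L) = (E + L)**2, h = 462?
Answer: -26537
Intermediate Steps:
T(L) = (-7 + L)**2
Y = 207025 (Y = (-7 + 462)**2 = 455**2 = 207025)
180488 - Y = 180488 - 1*207025 = 180488 - 207025 = -26537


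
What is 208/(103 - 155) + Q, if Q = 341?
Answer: 337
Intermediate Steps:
208/(103 - 155) + Q = 208/(103 - 155) + 341 = 208/(-52) + 341 = -1/52*208 + 341 = -4 + 341 = 337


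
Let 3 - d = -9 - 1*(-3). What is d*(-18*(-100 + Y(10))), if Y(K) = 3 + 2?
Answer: 15390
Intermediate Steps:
Y(K) = 5
d = 9 (d = 3 - (-9 - 1*(-3)) = 3 - (-9 + 3) = 3 - 1*(-6) = 3 + 6 = 9)
d*(-18*(-100 + Y(10))) = 9*(-18*(-100 + 5)) = 9*(-18*(-95)) = 9*1710 = 15390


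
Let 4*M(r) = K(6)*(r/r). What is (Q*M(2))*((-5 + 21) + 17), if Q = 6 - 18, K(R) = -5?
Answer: 495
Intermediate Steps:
Q = -12
M(r) = -5/4 (M(r) = (-5*r/r)/4 = (-5*1)/4 = (1/4)*(-5) = -5/4)
(Q*M(2))*((-5 + 21) + 17) = (-12*(-5/4))*((-5 + 21) + 17) = 15*(16 + 17) = 15*33 = 495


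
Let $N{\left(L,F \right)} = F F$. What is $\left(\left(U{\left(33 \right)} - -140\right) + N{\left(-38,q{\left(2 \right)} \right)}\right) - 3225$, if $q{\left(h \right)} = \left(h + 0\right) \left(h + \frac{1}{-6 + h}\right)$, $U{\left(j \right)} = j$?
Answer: $- \frac{12159}{4} \approx -3039.8$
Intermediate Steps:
$q{\left(h \right)} = h \left(h + \frac{1}{-6 + h}\right)$
$N{\left(L,F \right)} = F^{2}$
$\left(\left(U{\left(33 \right)} - -140\right) + N{\left(-38,q{\left(2 \right)} \right)}\right) - 3225 = \left(\left(33 - -140\right) + \left(\frac{2 \left(1 + 2^{2} - 12\right)}{-6 + 2}\right)^{2}\right) - 3225 = \left(\left(33 + 140\right) + \left(\frac{2 \left(1 + 4 - 12\right)}{-4}\right)^{2}\right) - 3225 = \left(173 + \left(2 \left(- \frac{1}{4}\right) \left(-7\right)\right)^{2}\right) - 3225 = \left(173 + \left(\frac{7}{2}\right)^{2}\right) - 3225 = \left(173 + \frac{49}{4}\right) - 3225 = \frac{741}{4} - 3225 = - \frac{12159}{4}$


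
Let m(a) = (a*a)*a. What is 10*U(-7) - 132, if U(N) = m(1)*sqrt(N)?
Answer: -132 + 10*I*sqrt(7) ≈ -132.0 + 26.458*I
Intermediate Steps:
m(a) = a**3 (m(a) = a**2*a = a**3)
U(N) = sqrt(N) (U(N) = 1**3*sqrt(N) = 1*sqrt(N) = sqrt(N))
10*U(-7) - 132 = 10*sqrt(-7) - 132 = 10*(I*sqrt(7)) - 132 = 10*I*sqrt(7) - 132 = -132 + 10*I*sqrt(7)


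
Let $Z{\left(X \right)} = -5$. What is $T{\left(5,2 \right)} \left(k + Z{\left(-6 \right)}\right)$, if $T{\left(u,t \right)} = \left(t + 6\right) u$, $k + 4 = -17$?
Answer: $-1040$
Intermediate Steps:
$k = -21$ ($k = -4 - 17 = -21$)
$T{\left(u,t \right)} = u \left(6 + t\right)$ ($T{\left(u,t \right)} = \left(6 + t\right) u = u \left(6 + t\right)$)
$T{\left(5,2 \right)} \left(k + Z{\left(-6 \right)}\right) = 5 \left(6 + 2\right) \left(-21 - 5\right) = 5 \cdot 8 \left(-26\right) = 40 \left(-26\right) = -1040$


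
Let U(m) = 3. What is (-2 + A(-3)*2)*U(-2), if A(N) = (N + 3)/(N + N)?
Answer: -6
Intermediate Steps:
A(N) = (3 + N)/(2*N) (A(N) = (3 + N)/((2*N)) = (3 + N)*(1/(2*N)) = (3 + N)/(2*N))
(-2 + A(-3)*2)*U(-2) = (-2 + ((½)*(3 - 3)/(-3))*2)*3 = (-2 + ((½)*(-⅓)*0)*2)*3 = (-2 + 0*2)*3 = (-2 + 0)*3 = -2*3 = -6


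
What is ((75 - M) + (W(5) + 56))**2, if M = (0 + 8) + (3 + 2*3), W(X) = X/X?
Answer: 13225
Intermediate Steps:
W(X) = 1
M = 17 (M = 8 + (3 + 6) = 8 + 9 = 17)
((75 - M) + (W(5) + 56))**2 = ((75 - 1*17) + (1 + 56))**2 = ((75 - 17) + 57)**2 = (58 + 57)**2 = 115**2 = 13225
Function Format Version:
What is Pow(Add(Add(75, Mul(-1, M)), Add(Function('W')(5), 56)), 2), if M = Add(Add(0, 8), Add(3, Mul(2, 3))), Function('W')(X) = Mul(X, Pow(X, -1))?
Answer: 13225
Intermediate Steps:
Function('W')(X) = 1
M = 17 (M = Add(8, Add(3, 6)) = Add(8, 9) = 17)
Pow(Add(Add(75, Mul(-1, M)), Add(Function('W')(5), 56)), 2) = Pow(Add(Add(75, Mul(-1, 17)), Add(1, 56)), 2) = Pow(Add(Add(75, -17), 57), 2) = Pow(Add(58, 57), 2) = Pow(115, 2) = 13225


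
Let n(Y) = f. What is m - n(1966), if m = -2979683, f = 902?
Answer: -2980585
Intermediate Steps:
n(Y) = 902
m - n(1966) = -2979683 - 1*902 = -2979683 - 902 = -2980585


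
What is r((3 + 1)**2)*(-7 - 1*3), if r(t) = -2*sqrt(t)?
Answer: 80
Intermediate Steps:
r((3 + 1)**2)*(-7 - 1*3) = (-2*sqrt((3 + 1)**2))*(-7 - 1*3) = (-2*sqrt(4**2))*(-7 - 3) = -2*sqrt(16)*(-10) = -2*4*(-10) = -8*(-10) = 80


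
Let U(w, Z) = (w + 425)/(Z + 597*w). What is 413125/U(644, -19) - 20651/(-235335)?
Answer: 37377197446647794/251573115 ≈ 1.4857e+8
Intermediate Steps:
U(w, Z) = (425 + w)/(Z + 597*w)
413125/U(644, -19) - 20651/(-235335) = 413125/(((425 + 644)/(-19 + 597*644))) - 20651/(-235335) = 413125/((1069/(-19 + 384468))) - 20651*(-1/235335) = 413125/((1069/384449)) + 20651/235335 = 413125/(((1/384449)*1069)) + 20651/235335 = 413125/(1069/384449) + 20651/235335 = 413125*(384449/1069) + 20651/235335 = 158825493125/1069 + 20651/235335 = 37377197446647794/251573115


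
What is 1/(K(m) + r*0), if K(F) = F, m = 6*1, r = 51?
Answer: ⅙ ≈ 0.16667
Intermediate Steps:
m = 6
1/(K(m) + r*0) = 1/(6 + 51*0) = 1/(6 + 0) = 1/6 = ⅙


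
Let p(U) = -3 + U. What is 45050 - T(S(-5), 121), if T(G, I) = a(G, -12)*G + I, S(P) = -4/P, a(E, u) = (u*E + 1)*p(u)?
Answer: 224129/5 ≈ 44826.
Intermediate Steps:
a(E, u) = (1 + E*u)*(-3 + u) (a(E, u) = (u*E + 1)*(-3 + u) = (E*u + 1)*(-3 + u) = (1 + E*u)*(-3 + u))
T(G, I) = I + G*(-15 + 180*G) (T(G, I) = ((1 + G*(-12))*(-3 - 12))*G + I = ((1 - 12*G)*(-15))*G + I = (-15 + 180*G)*G + I = G*(-15 + 180*G) + I = I + G*(-15 + 180*G))
45050 - T(S(-5), 121) = 45050 - (121 + 15*(-4/(-5))*(-1 + 12*(-4/(-5)))) = 45050 - (121 + 15*(-4*(-1/5))*(-1 + 12*(-4*(-1/5)))) = 45050 - (121 + 15*(4/5)*(-1 + 12*(4/5))) = 45050 - (121 + 15*(4/5)*(-1 + 48/5)) = 45050 - (121 + 15*(4/5)*(43/5)) = 45050 - (121 + 516/5) = 45050 - 1*1121/5 = 45050 - 1121/5 = 224129/5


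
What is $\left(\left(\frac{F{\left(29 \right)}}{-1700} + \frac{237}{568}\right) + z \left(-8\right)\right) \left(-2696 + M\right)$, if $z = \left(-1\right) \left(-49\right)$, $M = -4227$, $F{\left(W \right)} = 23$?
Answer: $\frac{654440473743}{241400} \approx 2.711 \cdot 10^{6}$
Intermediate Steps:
$z = 49$
$\left(\left(\frac{F{\left(29 \right)}}{-1700} + \frac{237}{568}\right) + z \left(-8\right)\right) \left(-2696 + M\right) = \left(\left(\frac{23}{-1700} + \frac{237}{568}\right) + 49 \left(-8\right)\right) \left(-2696 - 4227\right) = \left(\left(23 \left(- \frac{1}{1700}\right) + 237 \cdot \frac{1}{568}\right) - 392\right) \left(-6923\right) = \left(\left(- \frac{23}{1700} + \frac{237}{568}\right) - 392\right) \left(-6923\right) = \left(\frac{97459}{241400} - 392\right) \left(-6923\right) = \left(- \frac{94531341}{241400}\right) \left(-6923\right) = \frac{654440473743}{241400}$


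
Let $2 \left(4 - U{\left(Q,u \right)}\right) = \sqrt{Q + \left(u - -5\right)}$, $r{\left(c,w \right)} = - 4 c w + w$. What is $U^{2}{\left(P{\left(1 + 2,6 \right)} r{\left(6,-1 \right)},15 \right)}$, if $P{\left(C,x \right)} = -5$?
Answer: $\frac{\left(8 - i \sqrt{95}\right)^{2}}{4} \approx -7.75 - 38.987 i$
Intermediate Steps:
$r{\left(c,w \right)} = w - 4 c w$ ($r{\left(c,w \right)} = - 4 c w + w = w - 4 c w$)
$U{\left(Q,u \right)} = 4 - \frac{\sqrt{5 + Q + u}}{2}$ ($U{\left(Q,u \right)} = 4 - \frac{\sqrt{Q + \left(u - -5\right)}}{2} = 4 - \frac{\sqrt{Q + \left(u + 5\right)}}{2} = 4 - \frac{\sqrt{Q + \left(5 + u\right)}}{2} = 4 - \frac{\sqrt{5 + Q + u}}{2}$)
$U^{2}{\left(P{\left(1 + 2,6 \right)} r{\left(6,-1 \right)},15 \right)} = \left(4 - \frac{\sqrt{5 - 5 \left(- (1 - 24)\right) + 15}}{2}\right)^{2} = \left(4 - \frac{\sqrt{5 - 5 \left(\left(-1\right) \left(-23\right)\right) + 15}}{2}\right)^{2} = \left(4 - \frac{\sqrt{5 - 115 + 15}}{2}\right)^{2} = \left(4 - \frac{\sqrt{-95}}{2}\right)^{2} = \left(4 - \frac{i \sqrt{95}}{2}\right)^{2}$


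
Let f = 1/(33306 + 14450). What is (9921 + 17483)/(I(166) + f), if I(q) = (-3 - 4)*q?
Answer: -76982672/3264263 ≈ -23.583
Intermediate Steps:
I(q) = -7*q
f = 1/47756 ≈ 2.0940e-5
(9921 + 17483)/(I(166) + f) = (9921 + 17483)/(-7*166 + 1/47756) = 27404/(-1162 + 1/47756) = 27404/(-55492471/47756) = 27404*(-47756/55492471) = -76982672/3264263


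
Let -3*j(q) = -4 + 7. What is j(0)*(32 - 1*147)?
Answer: 115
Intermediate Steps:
j(q) = -1 (j(q) = -(-4 + 7)/3 = -⅓*3 = -1)
j(0)*(32 - 1*147) = -(32 - 1*147) = -(32 - 147) = -1*(-115) = 115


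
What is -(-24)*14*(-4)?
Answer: -1344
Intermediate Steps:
-(-24)*14*(-4) = -24*(-14)*(-4) = 336*(-4) = -1344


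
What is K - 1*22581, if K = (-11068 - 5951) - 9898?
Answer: -49498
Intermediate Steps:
K = -26917 (K = -17019 - 9898 = -26917)
K - 1*22581 = -26917 - 1*22581 = -26917 - 22581 = -49498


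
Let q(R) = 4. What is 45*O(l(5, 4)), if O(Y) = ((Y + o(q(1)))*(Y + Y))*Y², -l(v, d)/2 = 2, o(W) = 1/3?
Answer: 21120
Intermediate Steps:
o(W) = ⅓
l(v, d) = -4 (l(v, d) = -2*2 = -4)
O(Y) = 2*Y³*(⅓ + Y) (O(Y) = ((Y + ⅓)*(Y + Y))*Y² = ((⅓ + Y)*(2*Y))*Y² = (2*Y*(⅓ + Y))*Y² = 2*Y³*(⅓ + Y))
45*O(l(5, 4)) = 45*((-4)³*(⅔ + 2*(-4))) = 45*(-64*(⅔ - 8)) = 45*(-64*(-22/3)) = 45*(1408/3) = 21120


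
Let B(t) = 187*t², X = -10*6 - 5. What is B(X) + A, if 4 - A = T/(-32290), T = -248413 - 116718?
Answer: 25511285779/32290 ≈ 7.9007e+5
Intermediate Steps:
T = -365131
X = -65 (X = -60 - 5 = -65)
A = -235971/32290 (A = 4 - (-365131)/(-32290) = 4 - (-365131)*(-1)/32290 = 4 - 1*365131/32290 = 4 - 365131/32290 = -235971/32290 ≈ -7.3079)
B(X) + A = 187*(-65)² - 235971/32290 = 187*4225 - 235971/32290 = 790075 - 235971/32290 = 25511285779/32290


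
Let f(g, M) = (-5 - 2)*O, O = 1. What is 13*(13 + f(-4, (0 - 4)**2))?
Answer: 78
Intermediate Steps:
f(g, M) = -7 (f(g, M) = (-5 - 2)*1 = -7*1 = -7)
13*(13 + f(-4, (0 - 4)**2)) = 13*(13 - 7) = 13*6 = 78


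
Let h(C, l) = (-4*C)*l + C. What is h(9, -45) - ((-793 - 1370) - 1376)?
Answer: 5168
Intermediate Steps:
h(C, l) = C - 4*C*l (h(C, l) = -4*C*l + C = C - 4*C*l)
h(9, -45) - ((-793 - 1370) - 1376) = 9*(1 - 4*(-45)) - ((-793 - 1370) - 1376) = 9*(1 + 180) - (-2163 - 1376) = 9*181 - 1*(-3539) = 1629 + 3539 = 5168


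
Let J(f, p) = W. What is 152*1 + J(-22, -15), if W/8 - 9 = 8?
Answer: 288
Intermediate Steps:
W = 136 (W = 72 + 8*8 = 72 + 64 = 136)
J(f, p) = 136
152*1 + J(-22, -15) = 152*1 + 136 = 152 + 136 = 288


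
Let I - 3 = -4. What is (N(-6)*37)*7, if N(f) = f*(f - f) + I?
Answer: -259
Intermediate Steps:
I = -1 (I = 3 - 4 = -1)
N(f) = -1 (N(f) = f*(f - f) - 1 = f*0 - 1 = 0 - 1 = -1)
(N(-6)*37)*7 = -1*37*7 = -37*7 = -259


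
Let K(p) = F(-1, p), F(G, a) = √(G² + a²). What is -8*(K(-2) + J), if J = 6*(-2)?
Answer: 96 - 8*√5 ≈ 78.111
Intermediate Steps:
J = -12
K(p) = √(1 + p²) (K(p) = √((-1)² + p²) = √(1 + p²))
-8*(K(-2) + J) = -8*(√(1 + (-2)²) - 12) = -8*(√(1 + 4) - 12) = -8*(√5 - 12) = -8*(-12 + √5) = 96 - 8*√5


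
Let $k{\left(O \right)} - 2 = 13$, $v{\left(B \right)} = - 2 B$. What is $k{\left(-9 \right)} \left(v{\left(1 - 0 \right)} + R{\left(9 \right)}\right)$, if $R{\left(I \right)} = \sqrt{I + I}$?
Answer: $-30 + 45 \sqrt{2} \approx 33.64$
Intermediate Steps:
$k{\left(O \right)} = 15$ ($k{\left(O \right)} = 2 + 13 = 15$)
$R{\left(I \right)} = \sqrt{2} \sqrt{I}$ ($R{\left(I \right)} = \sqrt{2 I} = \sqrt{2} \sqrt{I}$)
$k{\left(-9 \right)} \left(v{\left(1 - 0 \right)} + R{\left(9 \right)}\right) = 15 \left(- 2 \left(1 - 0\right) + \sqrt{2} \sqrt{9}\right) = 15 \left(- 2 \left(1 + 0\right) + \sqrt{2} \cdot 3\right) = 15 \left(\left(-2\right) 1 + 3 \sqrt{2}\right) = 15 \left(-2 + 3 \sqrt{2}\right) = -30 + 45 \sqrt{2}$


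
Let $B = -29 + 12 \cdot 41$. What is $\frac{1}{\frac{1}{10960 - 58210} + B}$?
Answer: $\frac{47250}{21876749} \approx 0.0021598$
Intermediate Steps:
$B = 463$ ($B = -29 + 492 = 463$)
$\frac{1}{\frac{1}{10960 - 58210} + B} = \frac{1}{\frac{1}{10960 - 58210} + 463} = \frac{1}{\frac{1}{-47250} + 463} = \frac{1}{- \frac{1}{47250} + 463} = \frac{1}{\frac{21876749}{47250}} = \frac{47250}{21876749}$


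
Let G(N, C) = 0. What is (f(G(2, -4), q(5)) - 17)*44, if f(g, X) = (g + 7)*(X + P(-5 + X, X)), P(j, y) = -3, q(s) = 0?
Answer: -1672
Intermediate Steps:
f(g, X) = (-3 + X)*(7 + g) (f(g, X) = (g + 7)*(X - 3) = (7 + g)*(-3 + X) = (-3 + X)*(7 + g))
(f(G(2, -4), q(5)) - 17)*44 = ((-21 - 3*0 + 7*0 + 0*0) - 17)*44 = ((-21 + 0 + 0 + 0) - 17)*44 = (-21 - 17)*44 = -38*44 = -1672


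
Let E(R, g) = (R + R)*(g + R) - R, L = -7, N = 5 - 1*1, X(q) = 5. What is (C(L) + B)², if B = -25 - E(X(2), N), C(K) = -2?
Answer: 12544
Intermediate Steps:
N = 4 (N = 5 - 1 = 4)
E(R, g) = -R + 2*R*(R + g) (E(R, g) = (2*R)*(R + g) - R = 2*R*(R + g) - R = -R + 2*R*(R + g))
B = -110 (B = -25 - 5*(-1 + 2*5 + 2*4) = -25 - 5*(-1 + 10 + 8) = -25 - 5*17 = -25 - 1*85 = -25 - 85 = -110)
(C(L) + B)² = (-2 - 110)² = (-112)² = 12544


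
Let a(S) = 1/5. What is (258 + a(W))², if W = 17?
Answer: 1666681/25 ≈ 66667.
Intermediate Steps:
a(S) = ⅕
(258 + a(W))² = (258 + ⅕)² = (1291/5)² = 1666681/25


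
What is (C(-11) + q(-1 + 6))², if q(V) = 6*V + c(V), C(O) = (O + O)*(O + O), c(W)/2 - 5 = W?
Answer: 285156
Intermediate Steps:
c(W) = 10 + 2*W
C(O) = 4*O² (C(O) = (2*O)*(2*O) = 4*O²)
q(V) = 10 + 8*V (q(V) = 6*V + (10 + 2*V) = 10 + 8*V)
(C(-11) + q(-1 + 6))² = (4*(-11)² + (10 + 8*(-1 + 6)))² = (4*121 + (10 + 8*5))² = (484 + (10 + 40))² = (484 + 50)² = 534² = 285156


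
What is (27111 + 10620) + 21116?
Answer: 58847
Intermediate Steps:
(27111 + 10620) + 21116 = 37731 + 21116 = 58847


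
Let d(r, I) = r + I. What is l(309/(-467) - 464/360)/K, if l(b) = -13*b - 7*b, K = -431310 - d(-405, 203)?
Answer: -40991/452986731 ≈ -9.0491e-5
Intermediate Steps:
d(r, I) = I + r
K = -431108 (K = -431310 - (203 - 405) = -431310 - 1*(-202) = -431310 + 202 = -431108)
l(b) = -20*b
l(309/(-467) - 464/360)/K = -20*(309/(-467) - 464/360)/(-431108) = -20*(309*(-1/467) - 464*1/360)*(-1/431108) = -20*(-309/467 - 58/45)*(-1/431108) = -20*(-40991/21015)*(-1/431108) = (163964/4203)*(-1/431108) = -40991/452986731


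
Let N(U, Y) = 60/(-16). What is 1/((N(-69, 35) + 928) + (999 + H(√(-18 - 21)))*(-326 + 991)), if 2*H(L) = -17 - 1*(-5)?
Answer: 4/2645077 ≈ 1.5122e-6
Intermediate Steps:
N(U, Y) = -15/4 (N(U, Y) = 60*(-1/16) = -15/4)
H(L) = -6 (H(L) = (-17 - 1*(-5))/2 = (-17 + 5)/2 = (½)*(-12) = -6)
1/((N(-69, 35) + 928) + (999 + H(√(-18 - 21)))*(-326 + 991)) = 1/((-15/4 + 928) + (999 - 6)*(-326 + 991)) = 1/(3697/4 + 993*665) = 1/(3697/4 + 660345) = 1/(2645077/4) = 4/2645077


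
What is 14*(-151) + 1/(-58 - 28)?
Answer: -181805/86 ≈ -2114.0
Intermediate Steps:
14*(-151) + 1/(-58 - 28) = -2114 + 1/(-86) = -2114 - 1/86 = -181805/86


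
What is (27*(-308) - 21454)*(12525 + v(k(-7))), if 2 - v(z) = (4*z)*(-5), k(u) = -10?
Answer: -366974790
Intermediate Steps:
v(z) = 2 + 20*z (v(z) = 2 - 4*z*(-5) = 2 - (-20)*z = 2 + 20*z)
(27*(-308) - 21454)*(12525 + v(k(-7))) = (27*(-308) - 21454)*(12525 + (2 + 20*(-10))) = (-8316 - 21454)*(12525 + (2 - 200)) = -29770*(12525 - 198) = -29770*12327 = -366974790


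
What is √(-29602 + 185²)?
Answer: √4623 ≈ 67.993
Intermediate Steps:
√(-29602 + 185²) = √(-29602 + 34225) = √4623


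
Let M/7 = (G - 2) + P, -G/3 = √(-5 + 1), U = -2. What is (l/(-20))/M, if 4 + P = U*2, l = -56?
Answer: -1/34 + 3*I/170 ≈ -0.029412 + 0.017647*I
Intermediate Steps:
P = -8 (P = -4 - 2*2 = -4 - 4 = -8)
G = -6*I (G = -3*√(-5 + 1) = -6*I ≈ -6.0*I)
M = -70 - 42*I (M = 7*((-6*I - 2) - 8) = 7*((-2 - 6*I) - 8) = 7*(-10 - 6*I) = -70 - 42*I ≈ -70.0 - 42.0*I)
(l/(-20))/M = (-56/(-20))/(-70 - 42*I) = (-56*(-1/20))*((-70 + 42*I)/6664) = 14*((-70 + 42*I)/6664)/5 = (-70 + 42*I)/2380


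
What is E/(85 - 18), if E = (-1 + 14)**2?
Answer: 169/67 ≈ 2.5224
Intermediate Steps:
E = 169 (E = 13**2 = 169)
E/(85 - 18) = 169/(85 - 18) = 169/67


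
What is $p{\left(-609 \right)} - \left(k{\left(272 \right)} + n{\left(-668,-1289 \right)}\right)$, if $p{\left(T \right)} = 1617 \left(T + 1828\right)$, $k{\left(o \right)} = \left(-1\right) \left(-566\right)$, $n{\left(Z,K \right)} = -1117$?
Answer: $1971674$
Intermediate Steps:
$k{\left(o \right)} = 566$
$p{\left(T \right)} = 2955876 + 1617 T$ ($p{\left(T \right)} = 1617 \left(1828 + T\right) = 2955876 + 1617 T$)
$p{\left(-609 \right)} - \left(k{\left(272 \right)} + n{\left(-668,-1289 \right)}\right) = \left(2955876 + 1617 \left(-609\right)\right) - \left(566 - 1117\right) = \left(2955876 - 984753\right) - -551 = 1971123 + 551 = 1971674$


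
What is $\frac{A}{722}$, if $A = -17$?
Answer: $- \frac{17}{722} \approx -0.023546$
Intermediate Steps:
$\frac{A}{722} = - \frac{17}{722}$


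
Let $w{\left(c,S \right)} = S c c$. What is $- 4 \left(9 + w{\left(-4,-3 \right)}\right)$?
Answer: $156$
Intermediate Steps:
$w{\left(c,S \right)} = S c^{2}$
$- 4 \left(9 + w{\left(-4,-3 \right)}\right) = - 4 \left(9 - 3 \left(-4\right)^{2}\right) = - 4 \left(9 - 48\right) = \left(-4\right) \left(-39\right) = 156$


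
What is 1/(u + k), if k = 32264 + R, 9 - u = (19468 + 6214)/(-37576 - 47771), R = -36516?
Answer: -85347/362101639 ≈ -0.00023570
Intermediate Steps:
u = 793805/85347 (u = 9 - (19468 + 6214)/(-37576 - 47771) = 9 - 25682/(-85347) = 9 - 25682*(-1)/85347 = 9 - 1*(-25682/85347) = 9 + 25682/85347 = 793805/85347 ≈ 9.3009)
k = -4252 (k = 32264 - 36516 = -4252)
1/(u + k) = 1/(793805/85347 - 4252) = 1/(-362101639/85347) = -85347/362101639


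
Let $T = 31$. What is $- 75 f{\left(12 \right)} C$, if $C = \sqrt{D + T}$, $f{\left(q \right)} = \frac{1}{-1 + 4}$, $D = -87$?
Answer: $- 50 i \sqrt{14} \approx - 187.08 i$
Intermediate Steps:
$f{\left(q \right)} = \frac{1}{3}$
$C = 2 i \sqrt{14}$ ($C = \sqrt{-87 + 31} = \sqrt{-56} = 2 i \sqrt{14} \approx 7.4833 i$)
$- 75 f{\left(12 \right)} C = \left(-75\right) \frac{1}{3} \cdot 2 i \sqrt{14} = - 25 \cdot 2 i \sqrt{14} = - 50 i \sqrt{14}$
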